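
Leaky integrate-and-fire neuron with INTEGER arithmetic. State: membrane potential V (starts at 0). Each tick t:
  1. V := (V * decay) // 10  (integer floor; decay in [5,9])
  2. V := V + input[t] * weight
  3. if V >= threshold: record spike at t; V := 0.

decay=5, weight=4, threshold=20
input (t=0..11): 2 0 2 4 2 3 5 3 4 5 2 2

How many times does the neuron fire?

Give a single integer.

Answer: 4

Derivation:
t=0: input=2 -> V=8
t=1: input=0 -> V=4
t=2: input=2 -> V=10
t=3: input=4 -> V=0 FIRE
t=4: input=2 -> V=8
t=5: input=3 -> V=16
t=6: input=5 -> V=0 FIRE
t=7: input=3 -> V=12
t=8: input=4 -> V=0 FIRE
t=9: input=5 -> V=0 FIRE
t=10: input=2 -> V=8
t=11: input=2 -> V=12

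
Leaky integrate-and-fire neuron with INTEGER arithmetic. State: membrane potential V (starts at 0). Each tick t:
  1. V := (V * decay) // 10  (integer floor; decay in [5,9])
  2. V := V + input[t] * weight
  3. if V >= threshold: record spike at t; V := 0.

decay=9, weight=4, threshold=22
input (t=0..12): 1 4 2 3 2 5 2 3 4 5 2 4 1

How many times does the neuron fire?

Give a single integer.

Answer: 4

Derivation:
t=0: input=1 -> V=4
t=1: input=4 -> V=19
t=2: input=2 -> V=0 FIRE
t=3: input=3 -> V=12
t=4: input=2 -> V=18
t=5: input=5 -> V=0 FIRE
t=6: input=2 -> V=8
t=7: input=3 -> V=19
t=8: input=4 -> V=0 FIRE
t=9: input=5 -> V=20
t=10: input=2 -> V=0 FIRE
t=11: input=4 -> V=16
t=12: input=1 -> V=18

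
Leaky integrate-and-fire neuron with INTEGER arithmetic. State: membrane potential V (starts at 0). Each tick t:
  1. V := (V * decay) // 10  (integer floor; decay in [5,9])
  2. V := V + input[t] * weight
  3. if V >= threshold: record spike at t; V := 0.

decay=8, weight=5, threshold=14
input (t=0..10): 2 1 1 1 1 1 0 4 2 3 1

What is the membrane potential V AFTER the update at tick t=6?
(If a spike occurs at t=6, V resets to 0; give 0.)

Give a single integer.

Answer: 9

Derivation:
t=0: input=2 -> V=10
t=1: input=1 -> V=13
t=2: input=1 -> V=0 FIRE
t=3: input=1 -> V=5
t=4: input=1 -> V=9
t=5: input=1 -> V=12
t=6: input=0 -> V=9
t=7: input=4 -> V=0 FIRE
t=8: input=2 -> V=10
t=9: input=3 -> V=0 FIRE
t=10: input=1 -> V=5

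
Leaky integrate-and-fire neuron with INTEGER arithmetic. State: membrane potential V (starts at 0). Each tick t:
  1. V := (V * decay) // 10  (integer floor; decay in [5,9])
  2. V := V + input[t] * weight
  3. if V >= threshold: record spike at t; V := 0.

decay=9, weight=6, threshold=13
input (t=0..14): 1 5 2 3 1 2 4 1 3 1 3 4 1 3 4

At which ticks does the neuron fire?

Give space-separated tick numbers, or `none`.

Answer: 1 3 5 6 8 10 11 13 14

Derivation:
t=0: input=1 -> V=6
t=1: input=5 -> V=0 FIRE
t=2: input=2 -> V=12
t=3: input=3 -> V=0 FIRE
t=4: input=1 -> V=6
t=5: input=2 -> V=0 FIRE
t=6: input=4 -> V=0 FIRE
t=7: input=1 -> V=6
t=8: input=3 -> V=0 FIRE
t=9: input=1 -> V=6
t=10: input=3 -> V=0 FIRE
t=11: input=4 -> V=0 FIRE
t=12: input=1 -> V=6
t=13: input=3 -> V=0 FIRE
t=14: input=4 -> V=0 FIRE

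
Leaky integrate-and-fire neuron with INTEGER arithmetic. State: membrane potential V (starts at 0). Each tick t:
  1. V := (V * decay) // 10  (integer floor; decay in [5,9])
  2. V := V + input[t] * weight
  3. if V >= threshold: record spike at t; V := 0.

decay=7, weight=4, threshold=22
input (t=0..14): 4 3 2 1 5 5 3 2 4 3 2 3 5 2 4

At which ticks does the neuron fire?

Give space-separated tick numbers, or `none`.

Answer: 1 4 6 9 12

Derivation:
t=0: input=4 -> V=16
t=1: input=3 -> V=0 FIRE
t=2: input=2 -> V=8
t=3: input=1 -> V=9
t=4: input=5 -> V=0 FIRE
t=5: input=5 -> V=20
t=6: input=3 -> V=0 FIRE
t=7: input=2 -> V=8
t=8: input=4 -> V=21
t=9: input=3 -> V=0 FIRE
t=10: input=2 -> V=8
t=11: input=3 -> V=17
t=12: input=5 -> V=0 FIRE
t=13: input=2 -> V=8
t=14: input=4 -> V=21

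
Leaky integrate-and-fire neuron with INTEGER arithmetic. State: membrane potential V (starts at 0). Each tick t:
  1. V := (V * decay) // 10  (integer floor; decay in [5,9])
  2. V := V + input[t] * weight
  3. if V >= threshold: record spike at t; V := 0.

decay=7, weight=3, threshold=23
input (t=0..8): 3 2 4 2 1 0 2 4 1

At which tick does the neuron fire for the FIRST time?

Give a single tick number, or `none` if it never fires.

Answer: none

Derivation:
t=0: input=3 -> V=9
t=1: input=2 -> V=12
t=2: input=4 -> V=20
t=3: input=2 -> V=20
t=4: input=1 -> V=17
t=5: input=0 -> V=11
t=6: input=2 -> V=13
t=7: input=4 -> V=21
t=8: input=1 -> V=17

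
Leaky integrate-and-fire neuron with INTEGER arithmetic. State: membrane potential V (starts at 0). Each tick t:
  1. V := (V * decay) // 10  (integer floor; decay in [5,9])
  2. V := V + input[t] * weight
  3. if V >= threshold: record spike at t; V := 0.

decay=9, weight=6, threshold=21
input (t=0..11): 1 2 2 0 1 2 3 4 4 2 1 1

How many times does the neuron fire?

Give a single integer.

Answer: 4

Derivation:
t=0: input=1 -> V=6
t=1: input=2 -> V=17
t=2: input=2 -> V=0 FIRE
t=3: input=0 -> V=0
t=4: input=1 -> V=6
t=5: input=2 -> V=17
t=6: input=3 -> V=0 FIRE
t=7: input=4 -> V=0 FIRE
t=8: input=4 -> V=0 FIRE
t=9: input=2 -> V=12
t=10: input=1 -> V=16
t=11: input=1 -> V=20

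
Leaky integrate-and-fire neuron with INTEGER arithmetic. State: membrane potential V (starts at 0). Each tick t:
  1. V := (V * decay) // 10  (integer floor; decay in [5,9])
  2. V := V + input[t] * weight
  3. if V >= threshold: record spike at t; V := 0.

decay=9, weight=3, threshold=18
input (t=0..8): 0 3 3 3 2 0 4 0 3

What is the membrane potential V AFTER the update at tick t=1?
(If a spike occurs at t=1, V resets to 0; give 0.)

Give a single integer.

t=0: input=0 -> V=0
t=1: input=3 -> V=9
t=2: input=3 -> V=17
t=3: input=3 -> V=0 FIRE
t=4: input=2 -> V=6
t=5: input=0 -> V=5
t=6: input=4 -> V=16
t=7: input=0 -> V=14
t=8: input=3 -> V=0 FIRE

Answer: 9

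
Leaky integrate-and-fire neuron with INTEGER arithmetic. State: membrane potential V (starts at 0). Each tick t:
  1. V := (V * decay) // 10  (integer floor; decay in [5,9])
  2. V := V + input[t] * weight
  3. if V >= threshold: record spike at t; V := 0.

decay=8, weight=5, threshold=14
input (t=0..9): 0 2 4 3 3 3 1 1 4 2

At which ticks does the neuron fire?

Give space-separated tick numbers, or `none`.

Answer: 2 3 4 5 8

Derivation:
t=0: input=0 -> V=0
t=1: input=2 -> V=10
t=2: input=4 -> V=0 FIRE
t=3: input=3 -> V=0 FIRE
t=4: input=3 -> V=0 FIRE
t=5: input=3 -> V=0 FIRE
t=6: input=1 -> V=5
t=7: input=1 -> V=9
t=8: input=4 -> V=0 FIRE
t=9: input=2 -> V=10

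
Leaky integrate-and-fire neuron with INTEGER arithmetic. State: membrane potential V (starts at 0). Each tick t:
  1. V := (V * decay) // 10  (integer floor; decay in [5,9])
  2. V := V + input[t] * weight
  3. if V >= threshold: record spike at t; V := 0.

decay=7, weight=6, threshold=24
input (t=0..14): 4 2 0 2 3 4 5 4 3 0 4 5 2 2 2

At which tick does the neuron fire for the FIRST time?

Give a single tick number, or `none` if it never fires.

t=0: input=4 -> V=0 FIRE
t=1: input=2 -> V=12
t=2: input=0 -> V=8
t=3: input=2 -> V=17
t=4: input=3 -> V=0 FIRE
t=5: input=4 -> V=0 FIRE
t=6: input=5 -> V=0 FIRE
t=7: input=4 -> V=0 FIRE
t=8: input=3 -> V=18
t=9: input=0 -> V=12
t=10: input=4 -> V=0 FIRE
t=11: input=5 -> V=0 FIRE
t=12: input=2 -> V=12
t=13: input=2 -> V=20
t=14: input=2 -> V=0 FIRE

Answer: 0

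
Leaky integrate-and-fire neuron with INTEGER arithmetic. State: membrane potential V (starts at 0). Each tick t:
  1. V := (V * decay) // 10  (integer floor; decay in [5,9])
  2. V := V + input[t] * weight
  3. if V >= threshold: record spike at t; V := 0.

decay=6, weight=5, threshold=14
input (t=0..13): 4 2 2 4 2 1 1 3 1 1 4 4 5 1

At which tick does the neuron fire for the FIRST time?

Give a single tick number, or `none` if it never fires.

Answer: 0

Derivation:
t=0: input=4 -> V=0 FIRE
t=1: input=2 -> V=10
t=2: input=2 -> V=0 FIRE
t=3: input=4 -> V=0 FIRE
t=4: input=2 -> V=10
t=5: input=1 -> V=11
t=6: input=1 -> V=11
t=7: input=3 -> V=0 FIRE
t=8: input=1 -> V=5
t=9: input=1 -> V=8
t=10: input=4 -> V=0 FIRE
t=11: input=4 -> V=0 FIRE
t=12: input=5 -> V=0 FIRE
t=13: input=1 -> V=5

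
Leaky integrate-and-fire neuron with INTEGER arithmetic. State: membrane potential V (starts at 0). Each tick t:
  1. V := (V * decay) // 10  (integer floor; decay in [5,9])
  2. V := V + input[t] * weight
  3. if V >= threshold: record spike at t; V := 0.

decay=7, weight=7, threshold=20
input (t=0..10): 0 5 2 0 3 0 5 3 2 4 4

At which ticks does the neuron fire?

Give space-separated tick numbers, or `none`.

Answer: 1 4 6 7 9 10

Derivation:
t=0: input=0 -> V=0
t=1: input=5 -> V=0 FIRE
t=2: input=2 -> V=14
t=3: input=0 -> V=9
t=4: input=3 -> V=0 FIRE
t=5: input=0 -> V=0
t=6: input=5 -> V=0 FIRE
t=7: input=3 -> V=0 FIRE
t=8: input=2 -> V=14
t=9: input=4 -> V=0 FIRE
t=10: input=4 -> V=0 FIRE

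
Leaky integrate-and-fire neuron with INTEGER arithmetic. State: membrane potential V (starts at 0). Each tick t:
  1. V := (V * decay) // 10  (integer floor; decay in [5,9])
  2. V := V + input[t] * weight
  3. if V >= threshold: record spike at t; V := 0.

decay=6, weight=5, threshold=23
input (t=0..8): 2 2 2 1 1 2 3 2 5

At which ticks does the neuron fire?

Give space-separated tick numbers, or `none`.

Answer: 6 8

Derivation:
t=0: input=2 -> V=10
t=1: input=2 -> V=16
t=2: input=2 -> V=19
t=3: input=1 -> V=16
t=4: input=1 -> V=14
t=5: input=2 -> V=18
t=6: input=3 -> V=0 FIRE
t=7: input=2 -> V=10
t=8: input=5 -> V=0 FIRE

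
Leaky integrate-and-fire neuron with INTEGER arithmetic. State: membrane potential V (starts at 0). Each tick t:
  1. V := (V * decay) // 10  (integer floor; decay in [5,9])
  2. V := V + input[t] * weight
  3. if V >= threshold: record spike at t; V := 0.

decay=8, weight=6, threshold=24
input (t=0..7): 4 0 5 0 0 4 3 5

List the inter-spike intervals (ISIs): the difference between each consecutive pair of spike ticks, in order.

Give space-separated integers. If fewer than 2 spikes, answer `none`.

Answer: 2 3 2

Derivation:
t=0: input=4 -> V=0 FIRE
t=1: input=0 -> V=0
t=2: input=5 -> V=0 FIRE
t=3: input=0 -> V=0
t=4: input=0 -> V=0
t=5: input=4 -> V=0 FIRE
t=6: input=3 -> V=18
t=7: input=5 -> V=0 FIRE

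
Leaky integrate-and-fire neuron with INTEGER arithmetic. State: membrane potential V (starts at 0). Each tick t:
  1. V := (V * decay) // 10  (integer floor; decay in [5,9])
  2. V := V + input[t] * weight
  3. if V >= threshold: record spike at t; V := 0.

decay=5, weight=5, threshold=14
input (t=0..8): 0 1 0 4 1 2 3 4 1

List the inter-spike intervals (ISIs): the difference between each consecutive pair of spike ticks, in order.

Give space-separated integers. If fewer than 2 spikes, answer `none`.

t=0: input=0 -> V=0
t=1: input=1 -> V=5
t=2: input=0 -> V=2
t=3: input=4 -> V=0 FIRE
t=4: input=1 -> V=5
t=5: input=2 -> V=12
t=6: input=3 -> V=0 FIRE
t=7: input=4 -> V=0 FIRE
t=8: input=1 -> V=5

Answer: 3 1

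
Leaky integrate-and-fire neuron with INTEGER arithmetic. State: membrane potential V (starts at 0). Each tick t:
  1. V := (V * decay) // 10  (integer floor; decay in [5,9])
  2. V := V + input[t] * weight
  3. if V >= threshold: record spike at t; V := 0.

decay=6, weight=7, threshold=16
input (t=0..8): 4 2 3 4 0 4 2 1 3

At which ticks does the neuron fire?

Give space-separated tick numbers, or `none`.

t=0: input=4 -> V=0 FIRE
t=1: input=2 -> V=14
t=2: input=3 -> V=0 FIRE
t=3: input=4 -> V=0 FIRE
t=4: input=0 -> V=0
t=5: input=4 -> V=0 FIRE
t=6: input=2 -> V=14
t=7: input=1 -> V=15
t=8: input=3 -> V=0 FIRE

Answer: 0 2 3 5 8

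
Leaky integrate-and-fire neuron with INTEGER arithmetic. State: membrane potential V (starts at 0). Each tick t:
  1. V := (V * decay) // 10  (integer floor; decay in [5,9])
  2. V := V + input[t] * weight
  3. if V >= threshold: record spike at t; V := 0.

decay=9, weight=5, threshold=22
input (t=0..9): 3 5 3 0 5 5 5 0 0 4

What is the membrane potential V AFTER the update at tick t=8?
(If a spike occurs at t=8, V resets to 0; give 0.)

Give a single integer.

Answer: 0

Derivation:
t=0: input=3 -> V=15
t=1: input=5 -> V=0 FIRE
t=2: input=3 -> V=15
t=3: input=0 -> V=13
t=4: input=5 -> V=0 FIRE
t=5: input=5 -> V=0 FIRE
t=6: input=5 -> V=0 FIRE
t=7: input=0 -> V=0
t=8: input=0 -> V=0
t=9: input=4 -> V=20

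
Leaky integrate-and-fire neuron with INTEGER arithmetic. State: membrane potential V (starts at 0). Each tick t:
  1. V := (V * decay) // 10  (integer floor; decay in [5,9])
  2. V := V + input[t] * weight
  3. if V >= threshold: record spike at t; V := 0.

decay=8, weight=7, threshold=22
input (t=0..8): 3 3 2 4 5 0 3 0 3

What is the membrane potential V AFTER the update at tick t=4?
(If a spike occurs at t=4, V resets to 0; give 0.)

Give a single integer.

Answer: 0

Derivation:
t=0: input=3 -> V=21
t=1: input=3 -> V=0 FIRE
t=2: input=2 -> V=14
t=3: input=4 -> V=0 FIRE
t=4: input=5 -> V=0 FIRE
t=5: input=0 -> V=0
t=6: input=3 -> V=21
t=7: input=0 -> V=16
t=8: input=3 -> V=0 FIRE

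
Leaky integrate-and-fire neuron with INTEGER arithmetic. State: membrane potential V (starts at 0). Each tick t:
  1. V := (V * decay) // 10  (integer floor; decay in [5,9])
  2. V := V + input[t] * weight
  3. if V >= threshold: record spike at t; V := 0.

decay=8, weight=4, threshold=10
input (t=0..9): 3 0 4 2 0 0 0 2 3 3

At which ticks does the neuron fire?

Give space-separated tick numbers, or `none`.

t=0: input=3 -> V=0 FIRE
t=1: input=0 -> V=0
t=2: input=4 -> V=0 FIRE
t=3: input=2 -> V=8
t=4: input=0 -> V=6
t=5: input=0 -> V=4
t=6: input=0 -> V=3
t=7: input=2 -> V=0 FIRE
t=8: input=3 -> V=0 FIRE
t=9: input=3 -> V=0 FIRE

Answer: 0 2 7 8 9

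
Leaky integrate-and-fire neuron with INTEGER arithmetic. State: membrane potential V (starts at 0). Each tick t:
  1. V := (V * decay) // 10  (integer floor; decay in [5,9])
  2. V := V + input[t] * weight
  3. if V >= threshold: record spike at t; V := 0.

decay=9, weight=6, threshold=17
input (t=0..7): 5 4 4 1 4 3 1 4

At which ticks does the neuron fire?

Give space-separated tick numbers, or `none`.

Answer: 0 1 2 4 5 7

Derivation:
t=0: input=5 -> V=0 FIRE
t=1: input=4 -> V=0 FIRE
t=2: input=4 -> V=0 FIRE
t=3: input=1 -> V=6
t=4: input=4 -> V=0 FIRE
t=5: input=3 -> V=0 FIRE
t=6: input=1 -> V=6
t=7: input=4 -> V=0 FIRE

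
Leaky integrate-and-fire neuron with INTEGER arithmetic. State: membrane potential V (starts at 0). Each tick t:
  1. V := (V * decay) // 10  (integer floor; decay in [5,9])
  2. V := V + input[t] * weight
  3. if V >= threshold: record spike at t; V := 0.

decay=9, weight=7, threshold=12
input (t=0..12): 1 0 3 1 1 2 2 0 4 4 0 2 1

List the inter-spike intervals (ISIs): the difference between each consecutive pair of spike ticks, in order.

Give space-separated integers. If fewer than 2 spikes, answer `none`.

t=0: input=1 -> V=7
t=1: input=0 -> V=6
t=2: input=3 -> V=0 FIRE
t=3: input=1 -> V=7
t=4: input=1 -> V=0 FIRE
t=5: input=2 -> V=0 FIRE
t=6: input=2 -> V=0 FIRE
t=7: input=0 -> V=0
t=8: input=4 -> V=0 FIRE
t=9: input=4 -> V=0 FIRE
t=10: input=0 -> V=0
t=11: input=2 -> V=0 FIRE
t=12: input=1 -> V=7

Answer: 2 1 1 2 1 2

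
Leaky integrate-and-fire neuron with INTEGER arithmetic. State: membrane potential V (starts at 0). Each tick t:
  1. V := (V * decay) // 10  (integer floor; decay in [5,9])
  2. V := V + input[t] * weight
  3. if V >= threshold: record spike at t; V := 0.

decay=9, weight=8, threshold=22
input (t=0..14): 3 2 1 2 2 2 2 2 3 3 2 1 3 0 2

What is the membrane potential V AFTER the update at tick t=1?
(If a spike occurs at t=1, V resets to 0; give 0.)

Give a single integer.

Answer: 16

Derivation:
t=0: input=3 -> V=0 FIRE
t=1: input=2 -> V=16
t=2: input=1 -> V=0 FIRE
t=3: input=2 -> V=16
t=4: input=2 -> V=0 FIRE
t=5: input=2 -> V=16
t=6: input=2 -> V=0 FIRE
t=7: input=2 -> V=16
t=8: input=3 -> V=0 FIRE
t=9: input=3 -> V=0 FIRE
t=10: input=2 -> V=16
t=11: input=1 -> V=0 FIRE
t=12: input=3 -> V=0 FIRE
t=13: input=0 -> V=0
t=14: input=2 -> V=16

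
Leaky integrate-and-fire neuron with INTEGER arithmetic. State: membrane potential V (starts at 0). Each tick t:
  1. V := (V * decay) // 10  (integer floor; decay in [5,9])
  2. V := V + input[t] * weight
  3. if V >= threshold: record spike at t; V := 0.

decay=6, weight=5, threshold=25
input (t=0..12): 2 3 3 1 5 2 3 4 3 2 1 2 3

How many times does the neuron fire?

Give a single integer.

Answer: 4

Derivation:
t=0: input=2 -> V=10
t=1: input=3 -> V=21
t=2: input=3 -> V=0 FIRE
t=3: input=1 -> V=5
t=4: input=5 -> V=0 FIRE
t=5: input=2 -> V=10
t=6: input=3 -> V=21
t=7: input=4 -> V=0 FIRE
t=8: input=3 -> V=15
t=9: input=2 -> V=19
t=10: input=1 -> V=16
t=11: input=2 -> V=19
t=12: input=3 -> V=0 FIRE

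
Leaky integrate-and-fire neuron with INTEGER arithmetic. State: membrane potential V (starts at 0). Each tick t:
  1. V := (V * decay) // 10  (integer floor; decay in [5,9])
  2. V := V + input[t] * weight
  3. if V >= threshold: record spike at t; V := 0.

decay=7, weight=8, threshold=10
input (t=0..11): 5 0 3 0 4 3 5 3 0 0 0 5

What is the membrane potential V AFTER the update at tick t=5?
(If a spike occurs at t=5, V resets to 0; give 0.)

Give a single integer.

t=0: input=5 -> V=0 FIRE
t=1: input=0 -> V=0
t=2: input=3 -> V=0 FIRE
t=3: input=0 -> V=0
t=4: input=4 -> V=0 FIRE
t=5: input=3 -> V=0 FIRE
t=6: input=5 -> V=0 FIRE
t=7: input=3 -> V=0 FIRE
t=8: input=0 -> V=0
t=9: input=0 -> V=0
t=10: input=0 -> V=0
t=11: input=5 -> V=0 FIRE

Answer: 0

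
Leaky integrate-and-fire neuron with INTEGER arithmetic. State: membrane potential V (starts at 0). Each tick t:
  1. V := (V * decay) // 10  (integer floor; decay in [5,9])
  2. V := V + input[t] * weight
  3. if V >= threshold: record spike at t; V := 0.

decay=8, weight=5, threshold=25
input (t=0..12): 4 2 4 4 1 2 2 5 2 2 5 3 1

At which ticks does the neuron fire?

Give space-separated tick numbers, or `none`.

t=0: input=4 -> V=20
t=1: input=2 -> V=0 FIRE
t=2: input=4 -> V=20
t=3: input=4 -> V=0 FIRE
t=4: input=1 -> V=5
t=5: input=2 -> V=14
t=6: input=2 -> V=21
t=7: input=5 -> V=0 FIRE
t=8: input=2 -> V=10
t=9: input=2 -> V=18
t=10: input=5 -> V=0 FIRE
t=11: input=3 -> V=15
t=12: input=1 -> V=17

Answer: 1 3 7 10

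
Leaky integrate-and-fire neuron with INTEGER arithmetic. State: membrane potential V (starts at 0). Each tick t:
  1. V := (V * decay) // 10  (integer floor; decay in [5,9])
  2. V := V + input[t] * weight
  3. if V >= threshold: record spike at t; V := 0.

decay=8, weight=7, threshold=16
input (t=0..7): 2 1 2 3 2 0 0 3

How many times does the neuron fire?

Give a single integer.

Answer: 3

Derivation:
t=0: input=2 -> V=14
t=1: input=1 -> V=0 FIRE
t=2: input=2 -> V=14
t=3: input=3 -> V=0 FIRE
t=4: input=2 -> V=14
t=5: input=0 -> V=11
t=6: input=0 -> V=8
t=7: input=3 -> V=0 FIRE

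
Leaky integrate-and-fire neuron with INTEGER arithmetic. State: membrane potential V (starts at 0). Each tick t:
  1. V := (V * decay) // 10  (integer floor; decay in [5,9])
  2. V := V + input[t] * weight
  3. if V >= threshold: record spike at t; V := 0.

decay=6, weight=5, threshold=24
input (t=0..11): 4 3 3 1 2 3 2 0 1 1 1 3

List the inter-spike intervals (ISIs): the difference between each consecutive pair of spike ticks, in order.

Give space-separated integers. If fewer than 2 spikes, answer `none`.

Answer: 4

Derivation:
t=0: input=4 -> V=20
t=1: input=3 -> V=0 FIRE
t=2: input=3 -> V=15
t=3: input=1 -> V=14
t=4: input=2 -> V=18
t=5: input=3 -> V=0 FIRE
t=6: input=2 -> V=10
t=7: input=0 -> V=6
t=8: input=1 -> V=8
t=9: input=1 -> V=9
t=10: input=1 -> V=10
t=11: input=3 -> V=21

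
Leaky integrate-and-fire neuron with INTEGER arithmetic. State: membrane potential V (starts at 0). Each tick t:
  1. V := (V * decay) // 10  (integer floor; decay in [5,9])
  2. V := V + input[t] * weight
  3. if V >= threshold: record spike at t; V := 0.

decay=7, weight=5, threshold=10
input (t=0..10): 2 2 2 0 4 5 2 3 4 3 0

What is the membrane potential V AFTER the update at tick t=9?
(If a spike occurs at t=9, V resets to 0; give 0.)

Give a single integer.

Answer: 0

Derivation:
t=0: input=2 -> V=0 FIRE
t=1: input=2 -> V=0 FIRE
t=2: input=2 -> V=0 FIRE
t=3: input=0 -> V=0
t=4: input=4 -> V=0 FIRE
t=5: input=5 -> V=0 FIRE
t=6: input=2 -> V=0 FIRE
t=7: input=3 -> V=0 FIRE
t=8: input=4 -> V=0 FIRE
t=9: input=3 -> V=0 FIRE
t=10: input=0 -> V=0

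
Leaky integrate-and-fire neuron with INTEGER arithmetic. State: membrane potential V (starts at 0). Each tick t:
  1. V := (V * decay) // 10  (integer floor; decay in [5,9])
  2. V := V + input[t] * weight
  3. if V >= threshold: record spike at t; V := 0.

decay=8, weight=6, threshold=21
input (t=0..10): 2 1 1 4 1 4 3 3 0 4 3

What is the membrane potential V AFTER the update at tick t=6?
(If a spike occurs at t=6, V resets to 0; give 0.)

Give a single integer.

Answer: 18

Derivation:
t=0: input=2 -> V=12
t=1: input=1 -> V=15
t=2: input=1 -> V=18
t=3: input=4 -> V=0 FIRE
t=4: input=1 -> V=6
t=5: input=4 -> V=0 FIRE
t=6: input=3 -> V=18
t=7: input=3 -> V=0 FIRE
t=8: input=0 -> V=0
t=9: input=4 -> V=0 FIRE
t=10: input=3 -> V=18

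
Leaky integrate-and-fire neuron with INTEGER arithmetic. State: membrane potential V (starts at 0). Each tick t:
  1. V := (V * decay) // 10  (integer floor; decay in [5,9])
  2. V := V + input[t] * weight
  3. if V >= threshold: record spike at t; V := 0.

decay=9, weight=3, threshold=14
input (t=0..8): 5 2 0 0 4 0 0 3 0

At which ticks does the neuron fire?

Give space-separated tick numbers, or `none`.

Answer: 0 4

Derivation:
t=0: input=5 -> V=0 FIRE
t=1: input=2 -> V=6
t=2: input=0 -> V=5
t=3: input=0 -> V=4
t=4: input=4 -> V=0 FIRE
t=5: input=0 -> V=0
t=6: input=0 -> V=0
t=7: input=3 -> V=9
t=8: input=0 -> V=8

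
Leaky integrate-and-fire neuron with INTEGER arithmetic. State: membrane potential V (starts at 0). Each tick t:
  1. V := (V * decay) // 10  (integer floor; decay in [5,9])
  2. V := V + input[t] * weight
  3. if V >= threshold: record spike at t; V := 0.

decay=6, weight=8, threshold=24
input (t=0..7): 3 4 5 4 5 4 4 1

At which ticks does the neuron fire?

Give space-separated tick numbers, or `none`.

t=0: input=3 -> V=0 FIRE
t=1: input=4 -> V=0 FIRE
t=2: input=5 -> V=0 FIRE
t=3: input=4 -> V=0 FIRE
t=4: input=5 -> V=0 FIRE
t=5: input=4 -> V=0 FIRE
t=6: input=4 -> V=0 FIRE
t=7: input=1 -> V=8

Answer: 0 1 2 3 4 5 6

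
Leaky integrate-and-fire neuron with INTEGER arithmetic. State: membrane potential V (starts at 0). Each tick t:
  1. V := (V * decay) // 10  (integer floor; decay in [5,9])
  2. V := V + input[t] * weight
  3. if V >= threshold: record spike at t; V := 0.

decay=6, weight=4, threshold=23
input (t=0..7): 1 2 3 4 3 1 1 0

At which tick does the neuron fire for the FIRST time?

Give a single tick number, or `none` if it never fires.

Answer: 3

Derivation:
t=0: input=1 -> V=4
t=1: input=2 -> V=10
t=2: input=3 -> V=18
t=3: input=4 -> V=0 FIRE
t=4: input=3 -> V=12
t=5: input=1 -> V=11
t=6: input=1 -> V=10
t=7: input=0 -> V=6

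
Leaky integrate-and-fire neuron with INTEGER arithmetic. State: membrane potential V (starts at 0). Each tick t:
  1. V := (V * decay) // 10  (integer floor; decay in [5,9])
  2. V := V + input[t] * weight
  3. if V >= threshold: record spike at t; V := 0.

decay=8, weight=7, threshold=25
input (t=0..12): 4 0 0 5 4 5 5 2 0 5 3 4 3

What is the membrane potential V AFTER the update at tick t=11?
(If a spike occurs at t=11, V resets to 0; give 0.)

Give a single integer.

t=0: input=4 -> V=0 FIRE
t=1: input=0 -> V=0
t=2: input=0 -> V=0
t=3: input=5 -> V=0 FIRE
t=4: input=4 -> V=0 FIRE
t=5: input=5 -> V=0 FIRE
t=6: input=5 -> V=0 FIRE
t=7: input=2 -> V=14
t=8: input=0 -> V=11
t=9: input=5 -> V=0 FIRE
t=10: input=3 -> V=21
t=11: input=4 -> V=0 FIRE
t=12: input=3 -> V=21

Answer: 0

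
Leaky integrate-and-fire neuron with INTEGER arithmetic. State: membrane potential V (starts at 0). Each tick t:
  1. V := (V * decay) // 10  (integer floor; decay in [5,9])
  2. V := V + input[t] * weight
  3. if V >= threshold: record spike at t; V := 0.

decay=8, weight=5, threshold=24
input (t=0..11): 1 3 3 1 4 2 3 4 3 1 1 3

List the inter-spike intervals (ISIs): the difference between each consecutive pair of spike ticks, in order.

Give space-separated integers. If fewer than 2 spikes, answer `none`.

t=0: input=1 -> V=5
t=1: input=3 -> V=19
t=2: input=3 -> V=0 FIRE
t=3: input=1 -> V=5
t=4: input=4 -> V=0 FIRE
t=5: input=2 -> V=10
t=6: input=3 -> V=23
t=7: input=4 -> V=0 FIRE
t=8: input=3 -> V=15
t=9: input=1 -> V=17
t=10: input=1 -> V=18
t=11: input=3 -> V=0 FIRE

Answer: 2 3 4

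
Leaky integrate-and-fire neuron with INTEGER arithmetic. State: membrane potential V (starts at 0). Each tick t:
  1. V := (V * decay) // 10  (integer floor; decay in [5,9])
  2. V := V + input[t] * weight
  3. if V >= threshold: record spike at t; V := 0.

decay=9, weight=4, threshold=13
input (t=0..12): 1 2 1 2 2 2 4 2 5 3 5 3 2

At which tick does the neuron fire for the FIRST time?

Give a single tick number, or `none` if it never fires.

Answer: 2

Derivation:
t=0: input=1 -> V=4
t=1: input=2 -> V=11
t=2: input=1 -> V=0 FIRE
t=3: input=2 -> V=8
t=4: input=2 -> V=0 FIRE
t=5: input=2 -> V=8
t=6: input=4 -> V=0 FIRE
t=7: input=2 -> V=8
t=8: input=5 -> V=0 FIRE
t=9: input=3 -> V=12
t=10: input=5 -> V=0 FIRE
t=11: input=3 -> V=12
t=12: input=2 -> V=0 FIRE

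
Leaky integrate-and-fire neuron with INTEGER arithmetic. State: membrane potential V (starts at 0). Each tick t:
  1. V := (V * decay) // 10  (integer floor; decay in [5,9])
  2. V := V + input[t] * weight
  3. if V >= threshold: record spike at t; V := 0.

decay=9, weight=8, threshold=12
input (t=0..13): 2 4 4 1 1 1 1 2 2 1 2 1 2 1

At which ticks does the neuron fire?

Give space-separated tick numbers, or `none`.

t=0: input=2 -> V=0 FIRE
t=1: input=4 -> V=0 FIRE
t=2: input=4 -> V=0 FIRE
t=3: input=1 -> V=8
t=4: input=1 -> V=0 FIRE
t=5: input=1 -> V=8
t=6: input=1 -> V=0 FIRE
t=7: input=2 -> V=0 FIRE
t=8: input=2 -> V=0 FIRE
t=9: input=1 -> V=8
t=10: input=2 -> V=0 FIRE
t=11: input=1 -> V=8
t=12: input=2 -> V=0 FIRE
t=13: input=1 -> V=8

Answer: 0 1 2 4 6 7 8 10 12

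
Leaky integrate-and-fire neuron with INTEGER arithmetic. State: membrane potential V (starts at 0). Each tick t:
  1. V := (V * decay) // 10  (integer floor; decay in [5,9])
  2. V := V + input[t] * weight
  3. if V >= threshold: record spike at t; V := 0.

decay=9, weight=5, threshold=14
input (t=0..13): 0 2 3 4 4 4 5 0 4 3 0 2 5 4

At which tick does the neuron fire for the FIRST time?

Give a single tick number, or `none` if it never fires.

Answer: 2

Derivation:
t=0: input=0 -> V=0
t=1: input=2 -> V=10
t=2: input=3 -> V=0 FIRE
t=3: input=4 -> V=0 FIRE
t=4: input=4 -> V=0 FIRE
t=5: input=4 -> V=0 FIRE
t=6: input=5 -> V=0 FIRE
t=7: input=0 -> V=0
t=8: input=4 -> V=0 FIRE
t=9: input=3 -> V=0 FIRE
t=10: input=0 -> V=0
t=11: input=2 -> V=10
t=12: input=5 -> V=0 FIRE
t=13: input=4 -> V=0 FIRE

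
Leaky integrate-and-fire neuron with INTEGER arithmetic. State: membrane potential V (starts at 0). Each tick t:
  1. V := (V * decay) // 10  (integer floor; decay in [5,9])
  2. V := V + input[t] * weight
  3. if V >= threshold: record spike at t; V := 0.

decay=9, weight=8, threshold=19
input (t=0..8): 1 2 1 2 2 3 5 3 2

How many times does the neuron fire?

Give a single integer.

Answer: 5

Derivation:
t=0: input=1 -> V=8
t=1: input=2 -> V=0 FIRE
t=2: input=1 -> V=8
t=3: input=2 -> V=0 FIRE
t=4: input=2 -> V=16
t=5: input=3 -> V=0 FIRE
t=6: input=5 -> V=0 FIRE
t=7: input=3 -> V=0 FIRE
t=8: input=2 -> V=16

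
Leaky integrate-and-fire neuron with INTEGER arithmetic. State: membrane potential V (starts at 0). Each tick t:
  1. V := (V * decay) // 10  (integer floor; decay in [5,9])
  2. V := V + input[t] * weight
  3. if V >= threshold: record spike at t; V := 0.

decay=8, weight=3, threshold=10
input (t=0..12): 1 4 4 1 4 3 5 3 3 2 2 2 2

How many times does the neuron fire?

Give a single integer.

t=0: input=1 -> V=3
t=1: input=4 -> V=0 FIRE
t=2: input=4 -> V=0 FIRE
t=3: input=1 -> V=3
t=4: input=4 -> V=0 FIRE
t=5: input=3 -> V=9
t=6: input=5 -> V=0 FIRE
t=7: input=3 -> V=9
t=8: input=3 -> V=0 FIRE
t=9: input=2 -> V=6
t=10: input=2 -> V=0 FIRE
t=11: input=2 -> V=6
t=12: input=2 -> V=0 FIRE

Answer: 7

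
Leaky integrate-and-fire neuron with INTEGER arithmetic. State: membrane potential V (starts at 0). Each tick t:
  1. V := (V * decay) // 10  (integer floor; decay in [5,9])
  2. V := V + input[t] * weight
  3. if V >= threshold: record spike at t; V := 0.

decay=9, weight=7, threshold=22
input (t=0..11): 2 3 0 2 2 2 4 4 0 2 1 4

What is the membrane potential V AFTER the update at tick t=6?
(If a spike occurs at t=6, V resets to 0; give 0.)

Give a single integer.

t=0: input=2 -> V=14
t=1: input=3 -> V=0 FIRE
t=2: input=0 -> V=0
t=3: input=2 -> V=14
t=4: input=2 -> V=0 FIRE
t=5: input=2 -> V=14
t=6: input=4 -> V=0 FIRE
t=7: input=4 -> V=0 FIRE
t=8: input=0 -> V=0
t=9: input=2 -> V=14
t=10: input=1 -> V=19
t=11: input=4 -> V=0 FIRE

Answer: 0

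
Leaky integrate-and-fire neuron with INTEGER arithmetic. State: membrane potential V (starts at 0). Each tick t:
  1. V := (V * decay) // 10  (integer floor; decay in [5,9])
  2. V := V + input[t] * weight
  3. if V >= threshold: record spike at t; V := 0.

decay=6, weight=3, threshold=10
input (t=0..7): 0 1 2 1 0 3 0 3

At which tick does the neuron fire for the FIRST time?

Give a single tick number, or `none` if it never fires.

t=0: input=0 -> V=0
t=1: input=1 -> V=3
t=2: input=2 -> V=7
t=3: input=1 -> V=7
t=4: input=0 -> V=4
t=5: input=3 -> V=0 FIRE
t=6: input=0 -> V=0
t=7: input=3 -> V=9

Answer: 5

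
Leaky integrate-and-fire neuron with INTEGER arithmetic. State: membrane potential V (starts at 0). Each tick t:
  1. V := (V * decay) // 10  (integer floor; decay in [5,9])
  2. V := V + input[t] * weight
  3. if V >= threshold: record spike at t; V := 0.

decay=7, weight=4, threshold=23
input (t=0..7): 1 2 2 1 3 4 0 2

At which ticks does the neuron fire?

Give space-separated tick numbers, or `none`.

Answer: 5

Derivation:
t=0: input=1 -> V=4
t=1: input=2 -> V=10
t=2: input=2 -> V=15
t=3: input=1 -> V=14
t=4: input=3 -> V=21
t=5: input=4 -> V=0 FIRE
t=6: input=0 -> V=0
t=7: input=2 -> V=8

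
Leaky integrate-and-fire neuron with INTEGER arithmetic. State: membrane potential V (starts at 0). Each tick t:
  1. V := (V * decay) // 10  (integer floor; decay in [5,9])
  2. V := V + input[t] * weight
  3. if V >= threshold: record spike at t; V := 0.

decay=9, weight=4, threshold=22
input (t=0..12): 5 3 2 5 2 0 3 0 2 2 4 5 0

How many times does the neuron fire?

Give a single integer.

Answer: 4

Derivation:
t=0: input=5 -> V=20
t=1: input=3 -> V=0 FIRE
t=2: input=2 -> V=8
t=3: input=5 -> V=0 FIRE
t=4: input=2 -> V=8
t=5: input=0 -> V=7
t=6: input=3 -> V=18
t=7: input=0 -> V=16
t=8: input=2 -> V=0 FIRE
t=9: input=2 -> V=8
t=10: input=4 -> V=0 FIRE
t=11: input=5 -> V=20
t=12: input=0 -> V=18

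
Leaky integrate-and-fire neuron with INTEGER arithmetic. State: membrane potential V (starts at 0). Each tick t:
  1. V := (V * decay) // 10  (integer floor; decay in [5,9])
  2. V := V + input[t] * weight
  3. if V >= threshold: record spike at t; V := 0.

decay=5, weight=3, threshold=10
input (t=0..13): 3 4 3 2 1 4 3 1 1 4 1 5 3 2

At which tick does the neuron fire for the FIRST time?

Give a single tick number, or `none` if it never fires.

Answer: 1

Derivation:
t=0: input=3 -> V=9
t=1: input=4 -> V=0 FIRE
t=2: input=3 -> V=9
t=3: input=2 -> V=0 FIRE
t=4: input=1 -> V=3
t=5: input=4 -> V=0 FIRE
t=6: input=3 -> V=9
t=7: input=1 -> V=7
t=8: input=1 -> V=6
t=9: input=4 -> V=0 FIRE
t=10: input=1 -> V=3
t=11: input=5 -> V=0 FIRE
t=12: input=3 -> V=9
t=13: input=2 -> V=0 FIRE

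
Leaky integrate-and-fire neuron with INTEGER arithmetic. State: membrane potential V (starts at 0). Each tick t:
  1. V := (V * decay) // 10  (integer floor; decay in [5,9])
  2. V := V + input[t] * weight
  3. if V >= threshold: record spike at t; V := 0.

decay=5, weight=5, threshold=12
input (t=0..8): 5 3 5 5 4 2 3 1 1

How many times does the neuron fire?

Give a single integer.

t=0: input=5 -> V=0 FIRE
t=1: input=3 -> V=0 FIRE
t=2: input=5 -> V=0 FIRE
t=3: input=5 -> V=0 FIRE
t=4: input=4 -> V=0 FIRE
t=5: input=2 -> V=10
t=6: input=3 -> V=0 FIRE
t=7: input=1 -> V=5
t=8: input=1 -> V=7

Answer: 6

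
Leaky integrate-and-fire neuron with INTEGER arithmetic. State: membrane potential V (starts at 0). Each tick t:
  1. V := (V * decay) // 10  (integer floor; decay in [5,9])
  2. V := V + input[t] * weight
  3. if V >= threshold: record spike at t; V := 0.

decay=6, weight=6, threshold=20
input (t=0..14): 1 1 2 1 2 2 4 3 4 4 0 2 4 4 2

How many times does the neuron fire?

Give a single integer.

t=0: input=1 -> V=6
t=1: input=1 -> V=9
t=2: input=2 -> V=17
t=3: input=1 -> V=16
t=4: input=2 -> V=0 FIRE
t=5: input=2 -> V=12
t=6: input=4 -> V=0 FIRE
t=7: input=3 -> V=18
t=8: input=4 -> V=0 FIRE
t=9: input=4 -> V=0 FIRE
t=10: input=0 -> V=0
t=11: input=2 -> V=12
t=12: input=4 -> V=0 FIRE
t=13: input=4 -> V=0 FIRE
t=14: input=2 -> V=12

Answer: 6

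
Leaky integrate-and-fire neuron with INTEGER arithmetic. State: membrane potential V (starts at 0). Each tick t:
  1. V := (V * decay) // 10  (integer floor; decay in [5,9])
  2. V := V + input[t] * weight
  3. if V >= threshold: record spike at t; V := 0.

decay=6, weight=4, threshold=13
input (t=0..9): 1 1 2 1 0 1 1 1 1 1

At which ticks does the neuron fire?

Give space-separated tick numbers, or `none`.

t=0: input=1 -> V=4
t=1: input=1 -> V=6
t=2: input=2 -> V=11
t=3: input=1 -> V=10
t=4: input=0 -> V=6
t=5: input=1 -> V=7
t=6: input=1 -> V=8
t=7: input=1 -> V=8
t=8: input=1 -> V=8
t=9: input=1 -> V=8

Answer: none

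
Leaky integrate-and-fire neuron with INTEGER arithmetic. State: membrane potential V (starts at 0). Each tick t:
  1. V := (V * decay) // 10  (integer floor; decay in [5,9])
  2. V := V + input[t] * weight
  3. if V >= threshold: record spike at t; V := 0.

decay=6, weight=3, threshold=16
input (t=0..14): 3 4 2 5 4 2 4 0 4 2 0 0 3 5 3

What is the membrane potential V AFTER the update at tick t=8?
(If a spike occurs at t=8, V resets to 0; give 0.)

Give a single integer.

t=0: input=3 -> V=9
t=1: input=4 -> V=0 FIRE
t=2: input=2 -> V=6
t=3: input=5 -> V=0 FIRE
t=4: input=4 -> V=12
t=5: input=2 -> V=13
t=6: input=4 -> V=0 FIRE
t=7: input=0 -> V=0
t=8: input=4 -> V=12
t=9: input=2 -> V=13
t=10: input=0 -> V=7
t=11: input=0 -> V=4
t=12: input=3 -> V=11
t=13: input=5 -> V=0 FIRE
t=14: input=3 -> V=9

Answer: 12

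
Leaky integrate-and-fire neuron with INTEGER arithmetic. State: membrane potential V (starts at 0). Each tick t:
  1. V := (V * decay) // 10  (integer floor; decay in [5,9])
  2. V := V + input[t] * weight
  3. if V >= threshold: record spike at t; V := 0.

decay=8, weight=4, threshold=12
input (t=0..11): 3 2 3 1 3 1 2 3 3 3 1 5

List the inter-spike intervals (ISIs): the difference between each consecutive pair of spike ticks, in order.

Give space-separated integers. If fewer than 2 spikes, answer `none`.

Answer: 2 2 3 1 1 2

Derivation:
t=0: input=3 -> V=0 FIRE
t=1: input=2 -> V=8
t=2: input=3 -> V=0 FIRE
t=3: input=1 -> V=4
t=4: input=3 -> V=0 FIRE
t=5: input=1 -> V=4
t=6: input=2 -> V=11
t=7: input=3 -> V=0 FIRE
t=8: input=3 -> V=0 FIRE
t=9: input=3 -> V=0 FIRE
t=10: input=1 -> V=4
t=11: input=5 -> V=0 FIRE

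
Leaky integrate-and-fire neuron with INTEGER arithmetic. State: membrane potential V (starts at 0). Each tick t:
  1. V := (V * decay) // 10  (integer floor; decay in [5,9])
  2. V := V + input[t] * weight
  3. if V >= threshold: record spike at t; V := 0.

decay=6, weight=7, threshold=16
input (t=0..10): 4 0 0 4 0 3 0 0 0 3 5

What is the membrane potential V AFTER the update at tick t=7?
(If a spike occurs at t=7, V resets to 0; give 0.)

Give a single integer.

Answer: 0

Derivation:
t=0: input=4 -> V=0 FIRE
t=1: input=0 -> V=0
t=2: input=0 -> V=0
t=3: input=4 -> V=0 FIRE
t=4: input=0 -> V=0
t=5: input=3 -> V=0 FIRE
t=6: input=0 -> V=0
t=7: input=0 -> V=0
t=8: input=0 -> V=0
t=9: input=3 -> V=0 FIRE
t=10: input=5 -> V=0 FIRE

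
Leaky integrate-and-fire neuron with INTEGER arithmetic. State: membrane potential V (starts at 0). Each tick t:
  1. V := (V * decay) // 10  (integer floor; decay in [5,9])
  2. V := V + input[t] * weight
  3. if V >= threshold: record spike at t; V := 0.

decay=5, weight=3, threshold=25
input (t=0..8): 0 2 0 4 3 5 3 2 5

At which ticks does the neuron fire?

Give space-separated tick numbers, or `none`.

t=0: input=0 -> V=0
t=1: input=2 -> V=6
t=2: input=0 -> V=3
t=3: input=4 -> V=13
t=4: input=3 -> V=15
t=5: input=5 -> V=22
t=6: input=3 -> V=20
t=7: input=2 -> V=16
t=8: input=5 -> V=23

Answer: none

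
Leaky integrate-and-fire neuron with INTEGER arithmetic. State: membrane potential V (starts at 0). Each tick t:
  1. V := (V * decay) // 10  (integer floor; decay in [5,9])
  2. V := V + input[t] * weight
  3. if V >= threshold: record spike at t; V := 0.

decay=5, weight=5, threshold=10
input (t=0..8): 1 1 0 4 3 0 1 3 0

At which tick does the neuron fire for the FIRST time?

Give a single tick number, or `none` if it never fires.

t=0: input=1 -> V=5
t=1: input=1 -> V=7
t=2: input=0 -> V=3
t=3: input=4 -> V=0 FIRE
t=4: input=3 -> V=0 FIRE
t=5: input=0 -> V=0
t=6: input=1 -> V=5
t=7: input=3 -> V=0 FIRE
t=8: input=0 -> V=0

Answer: 3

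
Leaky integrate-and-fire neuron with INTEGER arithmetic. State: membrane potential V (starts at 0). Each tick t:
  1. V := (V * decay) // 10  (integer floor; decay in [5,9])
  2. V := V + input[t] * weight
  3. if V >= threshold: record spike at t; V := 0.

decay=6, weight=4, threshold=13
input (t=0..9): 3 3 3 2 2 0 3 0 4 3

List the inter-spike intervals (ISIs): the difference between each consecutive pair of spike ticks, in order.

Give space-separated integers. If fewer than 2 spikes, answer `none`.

Answer: 2 3 2

Derivation:
t=0: input=3 -> V=12
t=1: input=3 -> V=0 FIRE
t=2: input=3 -> V=12
t=3: input=2 -> V=0 FIRE
t=4: input=2 -> V=8
t=5: input=0 -> V=4
t=6: input=3 -> V=0 FIRE
t=7: input=0 -> V=0
t=8: input=4 -> V=0 FIRE
t=9: input=3 -> V=12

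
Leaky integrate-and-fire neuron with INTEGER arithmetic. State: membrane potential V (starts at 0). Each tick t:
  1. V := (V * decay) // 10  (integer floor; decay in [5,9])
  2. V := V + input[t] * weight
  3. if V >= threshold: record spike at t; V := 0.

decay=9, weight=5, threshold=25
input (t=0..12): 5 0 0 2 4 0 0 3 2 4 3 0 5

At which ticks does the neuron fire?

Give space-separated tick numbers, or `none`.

Answer: 0 4 9 12

Derivation:
t=0: input=5 -> V=0 FIRE
t=1: input=0 -> V=0
t=2: input=0 -> V=0
t=3: input=2 -> V=10
t=4: input=4 -> V=0 FIRE
t=5: input=0 -> V=0
t=6: input=0 -> V=0
t=7: input=3 -> V=15
t=8: input=2 -> V=23
t=9: input=4 -> V=0 FIRE
t=10: input=3 -> V=15
t=11: input=0 -> V=13
t=12: input=5 -> V=0 FIRE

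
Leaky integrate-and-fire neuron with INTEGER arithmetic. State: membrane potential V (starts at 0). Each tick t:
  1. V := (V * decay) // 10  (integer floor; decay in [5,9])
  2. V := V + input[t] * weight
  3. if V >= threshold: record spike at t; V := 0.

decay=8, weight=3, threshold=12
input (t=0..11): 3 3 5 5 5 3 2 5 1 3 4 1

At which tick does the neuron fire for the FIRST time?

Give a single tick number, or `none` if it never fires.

t=0: input=3 -> V=9
t=1: input=3 -> V=0 FIRE
t=2: input=5 -> V=0 FIRE
t=3: input=5 -> V=0 FIRE
t=4: input=5 -> V=0 FIRE
t=5: input=3 -> V=9
t=6: input=2 -> V=0 FIRE
t=7: input=5 -> V=0 FIRE
t=8: input=1 -> V=3
t=9: input=3 -> V=11
t=10: input=4 -> V=0 FIRE
t=11: input=1 -> V=3

Answer: 1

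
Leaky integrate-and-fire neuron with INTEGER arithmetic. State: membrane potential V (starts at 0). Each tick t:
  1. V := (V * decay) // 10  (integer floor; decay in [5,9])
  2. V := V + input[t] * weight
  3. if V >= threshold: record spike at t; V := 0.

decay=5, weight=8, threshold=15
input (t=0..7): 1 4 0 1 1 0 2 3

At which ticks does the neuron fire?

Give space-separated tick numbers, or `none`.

t=0: input=1 -> V=8
t=1: input=4 -> V=0 FIRE
t=2: input=0 -> V=0
t=3: input=1 -> V=8
t=4: input=1 -> V=12
t=5: input=0 -> V=6
t=6: input=2 -> V=0 FIRE
t=7: input=3 -> V=0 FIRE

Answer: 1 6 7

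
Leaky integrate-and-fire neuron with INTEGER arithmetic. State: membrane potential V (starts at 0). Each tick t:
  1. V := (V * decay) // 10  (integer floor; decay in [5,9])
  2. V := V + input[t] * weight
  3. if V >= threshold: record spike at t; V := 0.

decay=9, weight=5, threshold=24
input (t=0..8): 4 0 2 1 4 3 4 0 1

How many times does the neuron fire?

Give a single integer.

Answer: 3

Derivation:
t=0: input=4 -> V=20
t=1: input=0 -> V=18
t=2: input=2 -> V=0 FIRE
t=3: input=1 -> V=5
t=4: input=4 -> V=0 FIRE
t=5: input=3 -> V=15
t=6: input=4 -> V=0 FIRE
t=7: input=0 -> V=0
t=8: input=1 -> V=5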